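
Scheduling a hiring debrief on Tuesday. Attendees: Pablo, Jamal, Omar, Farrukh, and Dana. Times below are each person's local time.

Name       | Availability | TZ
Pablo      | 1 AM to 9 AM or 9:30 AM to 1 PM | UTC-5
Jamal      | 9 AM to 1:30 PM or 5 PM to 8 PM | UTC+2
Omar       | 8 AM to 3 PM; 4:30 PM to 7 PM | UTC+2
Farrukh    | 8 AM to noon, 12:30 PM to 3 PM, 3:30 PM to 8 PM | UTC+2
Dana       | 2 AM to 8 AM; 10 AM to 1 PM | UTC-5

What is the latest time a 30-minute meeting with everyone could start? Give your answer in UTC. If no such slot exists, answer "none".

16:30

Pablo in UTC: 06:00-14:00, 14:30-18:00 (add 5h to convert from UTC-5).
Jamal in UTC: 07:00-11:30, 15:00-18:00 (subtract 2h to convert from UTC+2).
Omar in UTC: 06:00-13:00, 14:30-17:00 (subtract 2h to convert from UTC+2).
Farrukh in UTC: 06:00-10:00, 10:30-13:00, 13:30-18:00 (subtract 2h to convert from UTC+2).
Dana in UTC: 07:00-13:00, 15:00-18:00 (add 5h to convert from UTC-5).
Pablo ∩ Jamal: 07:00-11:30, 15:00-18:00.
Pablo ∩ Jamal ∩ Omar: 07:00-11:30, 15:00-17:00.
Pablo ∩ Jamal ∩ Omar ∩ Farrukh: 07:00-10:00, 10:30-11:30, 15:00-17:00.
Pablo ∩ Jamal ∩ Omar ∩ Farrukh ∩ Dana: 07:00-10:00, 10:30-11:30, 15:00-17:00.
The last common window of at least 30 minutes is 15:00-17:00; a 30-minute meeting can start as late as 16:30 and still end by 17:00.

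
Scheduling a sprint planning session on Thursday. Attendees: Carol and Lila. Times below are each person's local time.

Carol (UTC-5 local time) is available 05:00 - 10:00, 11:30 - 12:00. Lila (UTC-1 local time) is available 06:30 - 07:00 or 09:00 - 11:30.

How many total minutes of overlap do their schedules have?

Carol in UTC: 10:00-15:00, 16:30-17:00 (add 5h to convert from UTC-5).
Lila in UTC: 07:30-08:00, 10:00-12:30 (add 1h to convert from UTC-1).
Carol ∩ Lila: 10:00-12:30.
That's a single block of 150 minutes.

150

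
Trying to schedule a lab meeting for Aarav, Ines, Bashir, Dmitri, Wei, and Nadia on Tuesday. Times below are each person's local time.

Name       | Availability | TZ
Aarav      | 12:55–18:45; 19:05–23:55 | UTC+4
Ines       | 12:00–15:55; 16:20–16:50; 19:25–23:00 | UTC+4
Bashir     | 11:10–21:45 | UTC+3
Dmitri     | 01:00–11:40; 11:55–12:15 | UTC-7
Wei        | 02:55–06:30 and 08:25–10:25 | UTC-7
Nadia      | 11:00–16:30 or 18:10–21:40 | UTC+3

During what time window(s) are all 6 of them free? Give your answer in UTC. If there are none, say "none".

09:55-11:55, 12:20-12:50, 15:25-17:25

Aarav in UTC: 08:55-14:45, 15:05-19:55 (subtract 4h to convert from UTC+4).
Ines in UTC: 08:00-11:55, 12:20-12:50, 15:25-19:00 (subtract 4h to convert from UTC+4).
Bashir in UTC: 08:10-18:45 (subtract 3h to convert from UTC+3).
Dmitri in UTC: 08:00-18:40, 18:55-19:15 (add 7h to convert from UTC-7).
Wei in UTC: 09:55-13:30, 15:25-17:25 (add 7h to convert from UTC-7).
Nadia in UTC: 08:00-13:30, 15:10-18:40 (subtract 3h to convert from UTC+3).
Aarav ∩ Ines: 08:55-11:55, 12:20-12:50, 15:25-19:00.
Aarav ∩ Ines ∩ Bashir: 08:55-11:55, 12:20-12:50, 15:25-18:45.
Aarav ∩ Ines ∩ Bashir ∩ Dmitri: 08:55-11:55, 12:20-12:50, 15:25-18:40.
Aarav ∩ Ines ∩ Bashir ∩ Dmitri ∩ Wei: 09:55-11:55, 12:20-12:50, 15:25-17:25.
Aarav ∩ Ines ∩ Bashir ∩ Dmitri ∩ Wei ∩ Nadia: 09:55-11:55, 12:20-12:50, 15:25-17:25.
Those are the intersection windows.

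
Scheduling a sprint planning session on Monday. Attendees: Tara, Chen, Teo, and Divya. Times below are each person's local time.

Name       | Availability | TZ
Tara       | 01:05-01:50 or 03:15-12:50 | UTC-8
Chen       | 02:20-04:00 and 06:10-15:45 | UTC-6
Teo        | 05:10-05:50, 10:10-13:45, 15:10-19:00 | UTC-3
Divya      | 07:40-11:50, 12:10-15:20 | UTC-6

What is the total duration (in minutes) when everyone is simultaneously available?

345

Tara in UTC: 09:05-09:50, 11:15-20:50 (add 8h to convert from UTC-8).
Chen in UTC: 08:20-10:00, 12:10-21:45 (add 6h to convert from UTC-6).
Teo in UTC: 08:10-08:50, 13:10-16:45, 18:10-22:00 (add 3h to convert from UTC-3).
Divya in UTC: 13:40-17:50, 18:10-21:20 (add 6h to convert from UTC-6).
Tara ∩ Chen: 09:05-09:50, 12:10-20:50.
Tara ∩ Chen ∩ Teo: 13:10-16:45, 18:10-20:50.
Tara ∩ Chen ∩ Teo ∩ Divya: 13:40-16:45, 18:10-20:50.
Summing the common windows: 185 + 160 = 345 minutes.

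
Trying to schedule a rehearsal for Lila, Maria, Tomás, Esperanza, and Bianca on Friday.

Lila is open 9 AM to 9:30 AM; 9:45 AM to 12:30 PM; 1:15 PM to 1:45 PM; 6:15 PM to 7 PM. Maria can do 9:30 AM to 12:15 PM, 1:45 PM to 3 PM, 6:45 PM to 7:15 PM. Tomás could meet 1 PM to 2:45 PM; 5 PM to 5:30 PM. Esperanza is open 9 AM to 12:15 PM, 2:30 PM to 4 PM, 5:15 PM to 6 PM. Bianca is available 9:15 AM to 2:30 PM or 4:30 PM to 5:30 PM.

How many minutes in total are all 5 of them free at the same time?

0

Lila ∩ Maria: 09:45-12:15, 18:45-19:00.
Lila ∩ Maria ∩ Tomás: ∅.
Lila ∩ Maria ∩ Tomás ∩ Esperanza: ∅.
Lila ∩ Maria ∩ Tomás ∩ Esperanza ∩ Bianca: ∅.
There is no time when everyone is free.
There is no common window, so the total is 0 minutes.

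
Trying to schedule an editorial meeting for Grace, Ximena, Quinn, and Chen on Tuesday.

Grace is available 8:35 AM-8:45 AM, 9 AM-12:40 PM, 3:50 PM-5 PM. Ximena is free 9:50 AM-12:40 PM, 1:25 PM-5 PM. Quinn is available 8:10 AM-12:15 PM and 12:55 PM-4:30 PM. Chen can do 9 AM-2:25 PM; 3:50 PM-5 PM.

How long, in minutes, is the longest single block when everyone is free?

145

Grace ∩ Ximena: 09:50-12:40, 15:50-17:00.
Grace ∩ Ximena ∩ Quinn: 09:50-12:15, 15:50-16:30.
Grace ∩ Ximena ∩ Quinn ∩ Chen: 09:50-12:15, 15:50-16:30.
So the common availability across everyone is 09:50-12:15, 15:50-16:30.
The longest is 09:50-12:15 at 145 minutes.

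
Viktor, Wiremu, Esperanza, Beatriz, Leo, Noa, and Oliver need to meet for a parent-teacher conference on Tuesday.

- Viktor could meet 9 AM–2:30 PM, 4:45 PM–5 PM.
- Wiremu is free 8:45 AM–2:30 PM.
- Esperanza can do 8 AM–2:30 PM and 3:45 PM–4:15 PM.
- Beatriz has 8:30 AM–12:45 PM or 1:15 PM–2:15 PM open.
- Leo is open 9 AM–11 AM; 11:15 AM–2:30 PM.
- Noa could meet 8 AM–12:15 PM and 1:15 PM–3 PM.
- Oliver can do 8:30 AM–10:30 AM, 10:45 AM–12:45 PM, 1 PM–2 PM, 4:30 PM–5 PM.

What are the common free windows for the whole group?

Viktor ∩ Wiremu: 09:00-14:30.
Viktor ∩ Wiremu ∩ Esperanza: 09:00-14:30.
Viktor ∩ Wiremu ∩ Esperanza ∩ Beatriz: 09:00-12:45, 13:15-14:15.
Viktor ∩ Wiremu ∩ Esperanza ∩ Beatriz ∩ Leo: 09:00-11:00, 11:15-12:45, 13:15-14:15.
Viktor ∩ Wiremu ∩ Esperanza ∩ Beatriz ∩ Leo ∩ Noa: 09:00-11:00, 11:15-12:15, 13:15-14:15.
Viktor ∩ Wiremu ∩ Esperanza ∩ Beatriz ∩ Leo ∩ Noa ∩ Oliver: 09:00-10:30, 10:45-11:00, 11:15-12:15, 13:15-14:00.
Those are the intersection windows.

09:00-10:30, 10:45-11:00, 11:15-12:15, 13:15-14:00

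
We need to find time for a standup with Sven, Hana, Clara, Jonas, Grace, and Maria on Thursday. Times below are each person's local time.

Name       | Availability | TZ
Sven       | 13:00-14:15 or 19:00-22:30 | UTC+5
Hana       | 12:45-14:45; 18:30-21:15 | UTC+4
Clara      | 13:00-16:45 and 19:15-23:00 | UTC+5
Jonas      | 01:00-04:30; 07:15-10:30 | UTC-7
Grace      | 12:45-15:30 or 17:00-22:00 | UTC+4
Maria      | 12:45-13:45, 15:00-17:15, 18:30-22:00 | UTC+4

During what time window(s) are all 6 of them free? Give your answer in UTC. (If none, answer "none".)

Sven in UTC: 08:00-09:15, 14:00-17:30 (subtract 5h to convert from UTC+5).
Hana in UTC: 08:45-10:45, 14:30-17:15 (subtract 4h to convert from UTC+4).
Clara in UTC: 08:00-11:45, 14:15-18:00 (subtract 5h to convert from UTC+5).
Jonas in UTC: 08:00-11:30, 14:15-17:30 (add 7h to convert from UTC-7).
Grace in UTC: 08:45-11:30, 13:00-18:00 (subtract 4h to convert from UTC+4).
Maria in UTC: 08:45-09:45, 11:00-13:15, 14:30-18:00 (subtract 4h to convert from UTC+4).
Sven ∩ Hana: 08:45-09:15, 14:30-17:15.
Sven ∩ Hana ∩ Clara: 08:45-09:15, 14:30-17:15.
Sven ∩ Hana ∩ Clara ∩ Jonas: 08:45-09:15, 14:30-17:15.
Sven ∩ Hana ∩ Clara ∩ Jonas ∩ Grace: 08:45-09:15, 14:30-17:15.
Sven ∩ Hana ∩ Clara ∩ Jonas ∩ Grace ∩ Maria: 08:45-09:15, 14:30-17:15.

08:45-09:15, 14:30-17:15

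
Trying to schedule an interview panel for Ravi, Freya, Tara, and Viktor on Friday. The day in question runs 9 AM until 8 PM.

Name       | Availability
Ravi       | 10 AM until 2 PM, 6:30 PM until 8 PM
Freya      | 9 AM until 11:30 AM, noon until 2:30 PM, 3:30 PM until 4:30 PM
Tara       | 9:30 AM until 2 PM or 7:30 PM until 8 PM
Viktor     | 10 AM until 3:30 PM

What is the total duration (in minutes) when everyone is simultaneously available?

Ravi ∩ Freya: 10:00-11:30, 12:00-14:00.
Ravi ∩ Freya ∩ Tara: 10:00-11:30, 12:00-14:00.
Ravi ∩ Freya ∩ Tara ∩ Viktor: 10:00-11:30, 12:00-14:00.
Summing the common windows: 90 + 120 = 210 minutes.

210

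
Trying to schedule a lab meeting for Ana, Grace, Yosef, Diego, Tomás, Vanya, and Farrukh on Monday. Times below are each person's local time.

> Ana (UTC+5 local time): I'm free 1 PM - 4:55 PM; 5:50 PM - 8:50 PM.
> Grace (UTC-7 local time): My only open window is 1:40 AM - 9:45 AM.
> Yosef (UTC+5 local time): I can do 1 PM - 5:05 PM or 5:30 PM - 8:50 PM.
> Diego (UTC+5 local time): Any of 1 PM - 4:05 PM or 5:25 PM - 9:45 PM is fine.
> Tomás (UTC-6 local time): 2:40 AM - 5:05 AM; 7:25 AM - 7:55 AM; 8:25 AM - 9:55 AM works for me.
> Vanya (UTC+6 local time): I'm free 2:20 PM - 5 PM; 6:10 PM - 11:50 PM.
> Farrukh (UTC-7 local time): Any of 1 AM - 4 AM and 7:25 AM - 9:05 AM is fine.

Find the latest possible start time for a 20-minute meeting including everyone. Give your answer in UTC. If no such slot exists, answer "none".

Ana in UTC: 08:00-11:55, 12:50-15:50 (subtract 5h to convert from UTC+5).
Grace in UTC: 08:40-16:45 (add 7h to convert from UTC-7).
Yosef in UTC: 08:00-12:05, 12:30-15:50 (subtract 5h to convert from UTC+5).
Diego in UTC: 08:00-11:05, 12:25-16:45 (subtract 5h to convert from UTC+5).
Tomás in UTC: 08:40-11:05, 13:25-13:55, 14:25-15:55 (add 6h to convert from UTC-6).
Vanya in UTC: 08:20-11:00, 12:10-17:50 (subtract 6h to convert from UTC+6).
Farrukh in UTC: 08:00-11:00, 14:25-16:05 (add 7h to convert from UTC-7).
Ana ∩ Grace: 08:40-11:55, 12:50-15:50.
Ana ∩ Grace ∩ Yosef: 08:40-11:55, 12:50-15:50.
Ana ∩ Grace ∩ Yosef ∩ Diego: 08:40-11:05, 12:50-15:50.
Ana ∩ Grace ∩ Yosef ∩ Diego ∩ Tomás: 08:40-11:05, 13:25-13:55, 14:25-15:50.
Ana ∩ Grace ∩ Yosef ∩ Diego ∩ Tomás ∩ Vanya: 08:40-11:00, 13:25-13:55, 14:25-15:50.
Ana ∩ Grace ∩ Yosef ∩ Diego ∩ Tomás ∩ Vanya ∩ Farrukh: 08:40-11:00, 14:25-15:50.
The last common window of at least 20 minutes is 14:25-15:50; a 20-minute meeting can start as late as 15:30 and still end by 15:50.

15:30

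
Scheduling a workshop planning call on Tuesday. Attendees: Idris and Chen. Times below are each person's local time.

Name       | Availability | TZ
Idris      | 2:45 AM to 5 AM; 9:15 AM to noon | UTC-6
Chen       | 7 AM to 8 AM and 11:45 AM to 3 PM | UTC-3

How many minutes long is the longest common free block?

Idris in UTC: 08:45-11:00, 15:15-18:00 (add 6h to convert from UTC-6).
Chen in UTC: 10:00-11:00, 14:45-18:00 (add 3h to convert from UTC-3).
Idris ∩ Chen: 10:00-11:00, 15:15-18:00.
The longest is 15:15-18:00 at 165 minutes.

165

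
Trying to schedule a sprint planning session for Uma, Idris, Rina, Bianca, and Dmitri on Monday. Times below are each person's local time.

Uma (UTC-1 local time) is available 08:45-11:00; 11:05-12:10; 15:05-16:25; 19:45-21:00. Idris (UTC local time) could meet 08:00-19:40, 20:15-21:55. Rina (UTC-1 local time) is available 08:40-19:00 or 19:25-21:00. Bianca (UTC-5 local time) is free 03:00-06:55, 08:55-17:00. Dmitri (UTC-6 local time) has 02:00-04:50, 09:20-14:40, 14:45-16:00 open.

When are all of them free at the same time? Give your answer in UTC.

Uma in UTC: 09:45-12:00, 12:05-13:10, 16:05-17:25, 20:45-22:00 (add 1h to convert from UTC-1).
Idris in UTC: 08:00-19:40, 20:15-21:55.
Rina in UTC: 09:40-20:00, 20:25-22:00 (add 1h to convert from UTC-1).
Bianca in UTC: 08:00-11:55, 13:55-22:00 (add 5h to convert from UTC-5).
Dmitri in UTC: 08:00-10:50, 15:20-20:40, 20:45-22:00 (add 6h to convert from UTC-6).
Uma ∩ Idris: 09:45-12:00, 12:05-13:10, 16:05-17:25, 20:45-21:55.
Uma ∩ Idris ∩ Rina: 09:45-12:00, 12:05-13:10, 16:05-17:25, 20:45-21:55.
Uma ∩ Idris ∩ Rina ∩ Bianca: 09:45-11:55, 16:05-17:25, 20:45-21:55.
Uma ∩ Idris ∩ Rina ∩ Bianca ∩ Dmitri: 09:45-10:50, 16:05-17:25, 20:45-21:55.

09:45-10:50, 16:05-17:25, 20:45-21:55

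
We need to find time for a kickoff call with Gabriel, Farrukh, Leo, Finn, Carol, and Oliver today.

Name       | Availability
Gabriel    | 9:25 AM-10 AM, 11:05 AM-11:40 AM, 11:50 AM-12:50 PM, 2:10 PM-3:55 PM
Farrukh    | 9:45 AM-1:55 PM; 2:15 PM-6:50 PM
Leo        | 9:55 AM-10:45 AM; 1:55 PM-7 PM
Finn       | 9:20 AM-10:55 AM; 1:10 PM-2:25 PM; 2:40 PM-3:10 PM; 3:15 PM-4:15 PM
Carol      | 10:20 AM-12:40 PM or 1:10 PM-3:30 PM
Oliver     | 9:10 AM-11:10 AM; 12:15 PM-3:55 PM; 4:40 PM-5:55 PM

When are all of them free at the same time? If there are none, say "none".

14:15-14:25, 14:40-15:10, 15:15-15:30

Gabriel ∩ Farrukh: 09:45-10:00, 11:05-11:40, 11:50-12:50, 14:15-15:55.
Gabriel ∩ Farrukh ∩ Leo: 09:55-10:00, 14:15-15:55.
Gabriel ∩ Farrukh ∩ Leo ∩ Finn: 09:55-10:00, 14:15-14:25, 14:40-15:10, 15:15-15:55.
Gabriel ∩ Farrukh ∩ Leo ∩ Finn ∩ Carol: 14:15-14:25, 14:40-15:10, 15:15-15:30.
Gabriel ∩ Farrukh ∩ Leo ∩ Finn ∩ Carol ∩ Oliver: 14:15-14:25, 14:40-15:10, 15:15-15:30.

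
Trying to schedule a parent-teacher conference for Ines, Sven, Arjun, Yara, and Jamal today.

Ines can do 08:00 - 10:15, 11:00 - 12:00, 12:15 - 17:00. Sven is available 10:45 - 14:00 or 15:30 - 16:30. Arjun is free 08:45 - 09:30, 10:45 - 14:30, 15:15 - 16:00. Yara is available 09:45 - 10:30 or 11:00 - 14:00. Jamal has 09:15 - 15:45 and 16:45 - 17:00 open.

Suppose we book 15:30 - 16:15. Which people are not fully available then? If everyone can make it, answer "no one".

Arjun, Jamal, Yara

Ines: free for 15:30-16:15. Sven: free for 15:30-16:15. Arjun: not fully free for 15:30-16:15. Yara: not fully free for 15:30-16:15. Jamal: not fully free for 15:30-16:15.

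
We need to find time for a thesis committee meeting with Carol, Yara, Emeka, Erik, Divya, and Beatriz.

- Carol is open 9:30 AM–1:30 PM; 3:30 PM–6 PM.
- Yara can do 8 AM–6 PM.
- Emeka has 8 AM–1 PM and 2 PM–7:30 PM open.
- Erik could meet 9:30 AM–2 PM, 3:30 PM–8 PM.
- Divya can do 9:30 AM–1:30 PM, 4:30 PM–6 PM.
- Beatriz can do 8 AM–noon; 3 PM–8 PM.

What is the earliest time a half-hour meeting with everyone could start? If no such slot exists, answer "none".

09:30

Carol ∩ Yara: 09:30-13:30, 15:30-18:00.
Carol ∩ Yara ∩ Emeka: 09:30-13:00, 15:30-18:00.
Carol ∩ Yara ∩ Emeka ∩ Erik: 09:30-13:00, 15:30-18:00.
Carol ∩ Yara ∩ Emeka ∩ Erik ∩ Divya: 09:30-13:00, 16:30-18:00.
Carol ∩ Yara ∩ Emeka ∩ Erik ∩ Divya ∩ Beatriz: 09:30-12:00, 16:30-18:00.
The first common window of at least 30 minutes is 09:30-12:00, so the earliest start is 09:30.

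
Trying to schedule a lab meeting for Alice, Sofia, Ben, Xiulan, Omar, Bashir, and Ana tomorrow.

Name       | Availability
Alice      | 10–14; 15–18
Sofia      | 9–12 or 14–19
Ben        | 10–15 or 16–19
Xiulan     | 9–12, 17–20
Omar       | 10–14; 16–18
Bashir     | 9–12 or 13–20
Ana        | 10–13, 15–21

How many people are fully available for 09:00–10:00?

3

Sofia, Xiulan, and Bashir can make the full 09:00-10:00 slot — that's 3.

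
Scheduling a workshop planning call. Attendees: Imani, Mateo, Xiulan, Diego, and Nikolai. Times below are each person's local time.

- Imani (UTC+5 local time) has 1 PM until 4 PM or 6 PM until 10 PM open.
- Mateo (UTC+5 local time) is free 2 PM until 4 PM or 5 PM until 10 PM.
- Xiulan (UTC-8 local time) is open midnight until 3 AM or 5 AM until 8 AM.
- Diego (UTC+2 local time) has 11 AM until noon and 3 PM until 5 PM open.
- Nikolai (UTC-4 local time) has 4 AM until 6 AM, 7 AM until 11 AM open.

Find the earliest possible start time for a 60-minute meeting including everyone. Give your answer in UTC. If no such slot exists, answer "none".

Imani in UTC: 08:00-11:00, 13:00-17:00 (subtract 5h to convert from UTC+5).
Mateo in UTC: 09:00-11:00, 12:00-17:00 (subtract 5h to convert from UTC+5).
Xiulan in UTC: 08:00-11:00, 13:00-16:00 (add 8h to convert from UTC-8).
Diego in UTC: 09:00-10:00, 13:00-15:00 (subtract 2h to convert from UTC+2).
Nikolai in UTC: 08:00-10:00, 11:00-15:00 (add 4h to convert from UTC-4).
Imani ∩ Mateo: 09:00-11:00, 13:00-17:00.
Imani ∩ Mateo ∩ Xiulan: 09:00-11:00, 13:00-16:00.
Imani ∩ Mateo ∩ Xiulan ∩ Diego: 09:00-10:00, 13:00-15:00.
Imani ∩ Mateo ∩ Xiulan ∩ Diego ∩ Nikolai: 09:00-10:00, 13:00-15:00.
So the common availability across everyone is 09:00-10:00, 13:00-15:00.
The first common window of at least 60 minutes is 09:00-10:00, so the earliest start is 09:00.

09:00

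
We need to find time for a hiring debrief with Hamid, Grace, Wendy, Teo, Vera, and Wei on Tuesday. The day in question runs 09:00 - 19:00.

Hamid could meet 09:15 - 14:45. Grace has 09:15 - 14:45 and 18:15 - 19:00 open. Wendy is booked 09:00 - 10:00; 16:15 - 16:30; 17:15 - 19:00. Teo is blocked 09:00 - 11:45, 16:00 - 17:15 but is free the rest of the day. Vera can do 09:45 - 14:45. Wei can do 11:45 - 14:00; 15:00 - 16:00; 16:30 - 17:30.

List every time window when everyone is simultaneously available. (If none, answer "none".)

Hamid free: 09:15-14:45.
Grace free: 09:15-14:45, 18:15-19:00.
Wendy free: 10:00-16:15, 16:30-17:15 (invert busy blocks within the working day).
Teo free: 11:45-16:00, 17:15-19:00 (invert busy blocks within the working day).
Vera free: 09:45-14:45.
Wei free: 11:45-14:00, 15:00-16:00, 16:30-17:30.
Hamid ∩ Grace: 09:15-14:45.
Hamid ∩ Grace ∩ Wendy: 10:00-14:45.
Hamid ∩ Grace ∩ Wendy ∩ Teo: 11:45-14:45.
Hamid ∩ Grace ∩ Wendy ∩ Teo ∩ Vera: 11:45-14:45.
Hamid ∩ Grace ∩ Wendy ∩ Teo ∩ Vera ∩ Wei: 11:45-14:00.

11:45-14:00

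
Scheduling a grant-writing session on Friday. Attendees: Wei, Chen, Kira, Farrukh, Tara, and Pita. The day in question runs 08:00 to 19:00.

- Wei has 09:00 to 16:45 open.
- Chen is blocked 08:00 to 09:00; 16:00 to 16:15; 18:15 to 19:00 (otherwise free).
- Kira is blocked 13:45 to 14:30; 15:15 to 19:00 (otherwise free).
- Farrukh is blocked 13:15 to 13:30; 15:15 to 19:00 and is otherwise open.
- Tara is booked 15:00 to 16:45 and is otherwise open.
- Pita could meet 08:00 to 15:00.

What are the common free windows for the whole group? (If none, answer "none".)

Wei free: 09:00-16:45.
Chen free: 09:00-16:00, 16:15-18:15 (invert busy blocks within the working day).
Kira free: 08:00-13:45, 14:30-15:15 (invert busy blocks within the working day).
Farrukh free: 08:00-13:15, 13:30-15:15 (invert busy blocks within the working day).
Tara free: 08:00-15:00, 16:45-19:00 (invert busy blocks within the working day).
Pita free: 08:00-15:00.
Wei ∩ Chen: 09:00-16:00, 16:15-16:45.
Wei ∩ Chen ∩ Kira: 09:00-13:45, 14:30-15:15.
Wei ∩ Chen ∩ Kira ∩ Farrukh: 09:00-13:15, 13:30-13:45, 14:30-15:15.
Wei ∩ Chen ∩ Kira ∩ Farrukh ∩ Tara: 09:00-13:15, 13:30-13:45, 14:30-15:00.
Wei ∩ Chen ∩ Kira ∩ Farrukh ∩ Tara ∩ Pita: 09:00-13:15, 13:30-13:45, 14:30-15:00.
So the common availability across everyone is 09:00-13:15, 13:30-13:45, 14:30-15:00.

09:00-13:15, 13:30-13:45, 14:30-15:00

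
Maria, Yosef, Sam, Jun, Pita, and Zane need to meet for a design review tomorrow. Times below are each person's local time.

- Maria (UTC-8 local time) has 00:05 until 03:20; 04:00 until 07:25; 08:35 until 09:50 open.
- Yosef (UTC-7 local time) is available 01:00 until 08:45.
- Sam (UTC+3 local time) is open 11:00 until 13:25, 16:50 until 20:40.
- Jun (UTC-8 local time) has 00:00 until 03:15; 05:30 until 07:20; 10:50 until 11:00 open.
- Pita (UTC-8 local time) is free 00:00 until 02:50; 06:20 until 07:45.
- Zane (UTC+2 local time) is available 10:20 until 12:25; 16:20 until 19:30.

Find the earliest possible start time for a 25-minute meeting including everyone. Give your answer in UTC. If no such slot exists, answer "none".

Maria in UTC: 08:05-11:20, 12:00-15:25, 16:35-17:50 (add 8h to convert from UTC-8).
Yosef in UTC: 08:00-15:45 (add 7h to convert from UTC-7).
Sam in UTC: 08:00-10:25, 13:50-17:40 (subtract 3h to convert from UTC+3).
Jun in UTC: 08:00-11:15, 13:30-15:20, 18:50-19:00 (add 8h to convert from UTC-8).
Pita in UTC: 08:00-10:50, 14:20-15:45 (add 8h to convert from UTC-8).
Zane in UTC: 08:20-10:25, 14:20-17:30 (subtract 2h to convert from UTC+2).
Maria ∩ Yosef: 08:05-11:20, 12:00-15:25.
Maria ∩ Yosef ∩ Sam: 08:05-10:25, 13:50-15:25.
Maria ∩ Yosef ∩ Sam ∩ Jun: 08:05-10:25, 13:50-15:20.
Maria ∩ Yosef ∩ Sam ∩ Jun ∩ Pita: 08:05-10:25, 14:20-15:20.
Maria ∩ Yosef ∩ Sam ∩ Jun ∩ Pita ∩ Zane: 08:20-10:25, 14:20-15:20.
The first common window of at least 25 minutes is 08:20-10:25, so the earliest start is 08:20.

08:20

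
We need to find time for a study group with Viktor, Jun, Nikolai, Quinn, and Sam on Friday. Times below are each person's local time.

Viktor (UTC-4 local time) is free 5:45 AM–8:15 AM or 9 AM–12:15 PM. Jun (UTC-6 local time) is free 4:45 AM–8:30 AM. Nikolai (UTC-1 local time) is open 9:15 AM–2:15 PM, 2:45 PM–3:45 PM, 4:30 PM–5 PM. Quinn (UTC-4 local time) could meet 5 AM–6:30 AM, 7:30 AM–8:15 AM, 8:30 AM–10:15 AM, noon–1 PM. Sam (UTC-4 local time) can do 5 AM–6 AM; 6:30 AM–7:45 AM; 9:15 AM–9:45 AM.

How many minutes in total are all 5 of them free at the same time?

45

Viktor in UTC: 09:45-12:15, 13:00-16:15 (add 4h to convert from UTC-4).
Jun in UTC: 10:45-14:30 (add 6h to convert from UTC-6).
Nikolai in UTC: 10:15-15:15, 15:45-16:45, 17:30-18:00 (add 1h to convert from UTC-1).
Quinn in UTC: 09:00-10:30, 11:30-12:15, 12:30-14:15, 16:00-17:00 (add 4h to convert from UTC-4).
Sam in UTC: 09:00-10:00, 10:30-11:45, 13:15-13:45 (add 4h to convert from UTC-4).
Viktor ∩ Jun: 10:45-12:15, 13:00-14:30.
Viktor ∩ Jun ∩ Nikolai: 10:45-12:15, 13:00-14:30.
Viktor ∩ Jun ∩ Nikolai ∩ Quinn: 11:30-12:15, 13:00-14:15.
Viktor ∩ Jun ∩ Nikolai ∩ Quinn ∩ Sam: 11:30-11:45, 13:15-13:45.
Summing the common windows: 15 + 30 = 45 minutes.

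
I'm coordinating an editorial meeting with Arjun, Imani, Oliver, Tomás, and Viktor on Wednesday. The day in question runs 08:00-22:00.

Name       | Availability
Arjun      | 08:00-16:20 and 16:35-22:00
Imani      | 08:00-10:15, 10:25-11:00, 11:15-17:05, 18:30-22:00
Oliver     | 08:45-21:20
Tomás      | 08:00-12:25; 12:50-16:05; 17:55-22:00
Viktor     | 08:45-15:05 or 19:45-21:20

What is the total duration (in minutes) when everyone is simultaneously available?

Arjun ∩ Imani: 08:00-10:15, 10:25-11:00, 11:15-16:20, 16:35-17:05, 18:30-22:00.
Arjun ∩ Imani ∩ Oliver: 08:45-10:15, 10:25-11:00, 11:15-16:20, 16:35-17:05, 18:30-21:20.
Arjun ∩ Imani ∩ Oliver ∩ Tomás: 08:45-10:15, 10:25-11:00, 11:15-12:25, 12:50-16:05, 18:30-21:20.
Arjun ∩ Imani ∩ Oliver ∩ Tomás ∩ Viktor: 08:45-10:15, 10:25-11:00, 11:15-12:25, 12:50-15:05, 19:45-21:20.
Summing the common windows: 90 + 35 + 70 + 135 + 95 = 425 minutes.

425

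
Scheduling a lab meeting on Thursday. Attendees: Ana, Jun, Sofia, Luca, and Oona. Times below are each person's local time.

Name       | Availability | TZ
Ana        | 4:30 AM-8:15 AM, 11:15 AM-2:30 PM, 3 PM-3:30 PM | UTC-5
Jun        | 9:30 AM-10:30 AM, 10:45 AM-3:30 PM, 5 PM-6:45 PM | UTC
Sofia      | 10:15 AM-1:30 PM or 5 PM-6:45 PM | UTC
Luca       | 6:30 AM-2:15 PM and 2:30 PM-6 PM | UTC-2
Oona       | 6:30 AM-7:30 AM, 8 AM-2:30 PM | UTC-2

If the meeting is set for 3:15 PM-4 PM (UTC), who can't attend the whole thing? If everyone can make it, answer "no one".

Ana, Jun, Sofia

Ana in UTC: 09:30-13:15, 16:15-19:30, 20:00-20:30 (add 5h to convert from UTC-5).
Jun in UTC: 09:30-10:30, 10:45-15:30, 17:00-18:45.
Sofia in UTC: 10:15-13:30, 17:00-18:45.
Luca in UTC: 08:30-16:15, 16:30-20:00 (add 2h to convert from UTC-2).
Oona in UTC: 08:30-09:30, 10:00-16:30 (add 2h to convert from UTC-2).
Ana: not fully free for 15:15-16:00. Jun: not fully free for 15:15-16:00. Sofia: not fully free for 15:15-16:00. Luca: free for 15:15-16:00. Oona: free for 15:15-16:00.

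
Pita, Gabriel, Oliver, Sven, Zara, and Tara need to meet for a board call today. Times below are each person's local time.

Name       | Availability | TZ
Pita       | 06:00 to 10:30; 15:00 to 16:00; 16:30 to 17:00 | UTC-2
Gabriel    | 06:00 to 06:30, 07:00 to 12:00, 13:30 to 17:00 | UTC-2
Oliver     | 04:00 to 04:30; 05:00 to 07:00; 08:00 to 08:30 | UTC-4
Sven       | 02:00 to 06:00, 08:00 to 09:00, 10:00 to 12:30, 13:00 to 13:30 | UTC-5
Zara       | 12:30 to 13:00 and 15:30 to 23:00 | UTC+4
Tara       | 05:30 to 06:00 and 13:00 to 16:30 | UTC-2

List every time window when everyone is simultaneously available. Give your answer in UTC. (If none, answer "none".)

none

Pita in UTC: 08:00-12:30, 17:00-18:00, 18:30-19:00 (add 2h to convert from UTC-2).
Gabriel in UTC: 08:00-08:30, 09:00-14:00, 15:30-19:00 (add 2h to convert from UTC-2).
Oliver in UTC: 08:00-08:30, 09:00-11:00, 12:00-12:30 (add 4h to convert from UTC-4).
Sven in UTC: 07:00-11:00, 13:00-14:00, 15:00-17:30, 18:00-18:30 (add 5h to convert from UTC-5).
Zara in UTC: 08:30-09:00, 11:30-19:00 (subtract 4h to convert from UTC+4).
Tara in UTC: 07:30-08:00, 15:00-18:30 (add 2h to convert from UTC-2).
Pita ∩ Gabriel: 08:00-08:30, 09:00-12:30, 17:00-18:00, 18:30-19:00.
Pita ∩ Gabriel ∩ Oliver: 08:00-08:30, 09:00-11:00, 12:00-12:30.
Pita ∩ Gabriel ∩ Oliver ∩ Sven: 08:00-08:30, 09:00-11:00.
Pita ∩ Gabriel ∩ Oliver ∩ Sven ∩ Zara: ∅.
Pita ∩ Gabriel ∩ Oliver ∩ Sven ∩ Zara ∩ Tara: ∅.
There is no time when everyone is free.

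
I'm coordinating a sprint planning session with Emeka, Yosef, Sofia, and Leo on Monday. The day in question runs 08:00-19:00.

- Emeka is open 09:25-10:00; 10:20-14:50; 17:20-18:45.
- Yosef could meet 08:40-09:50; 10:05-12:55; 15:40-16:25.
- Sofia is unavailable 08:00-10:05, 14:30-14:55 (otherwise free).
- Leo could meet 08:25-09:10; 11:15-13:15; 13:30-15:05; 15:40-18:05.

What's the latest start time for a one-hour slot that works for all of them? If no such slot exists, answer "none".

Emeka free: 09:25-10:00, 10:20-14:50, 17:20-18:45.
Yosef free: 08:40-09:50, 10:05-12:55, 15:40-16:25.
Sofia free: 10:05-14:30, 14:55-19:00 (invert busy blocks within the working day).
Leo free: 08:25-09:10, 11:15-13:15, 13:30-15:05, 15:40-18:05.
Emeka ∩ Yosef: 09:25-09:50, 10:20-12:55.
Emeka ∩ Yosef ∩ Sofia: 10:20-12:55.
Emeka ∩ Yosef ∩ Sofia ∩ Leo: 11:15-12:55.
The last common window of at least 60 minutes is 11:15-12:55; a 60-minute meeting can start as late as 11:55 and still end by 12:55.

11:55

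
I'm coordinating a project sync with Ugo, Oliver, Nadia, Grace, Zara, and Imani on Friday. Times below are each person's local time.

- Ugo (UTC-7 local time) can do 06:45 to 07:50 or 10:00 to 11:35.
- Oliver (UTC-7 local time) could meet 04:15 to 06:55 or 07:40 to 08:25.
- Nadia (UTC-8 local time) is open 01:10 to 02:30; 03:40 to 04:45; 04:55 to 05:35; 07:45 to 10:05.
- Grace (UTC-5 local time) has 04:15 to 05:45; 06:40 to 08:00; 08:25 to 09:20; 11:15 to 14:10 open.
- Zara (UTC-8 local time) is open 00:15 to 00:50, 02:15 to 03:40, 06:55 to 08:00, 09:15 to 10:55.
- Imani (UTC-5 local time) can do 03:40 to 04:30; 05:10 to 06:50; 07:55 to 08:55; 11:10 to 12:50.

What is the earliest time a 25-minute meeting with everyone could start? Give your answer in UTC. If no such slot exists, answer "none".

none

Ugo in UTC: 13:45-14:50, 17:00-18:35 (add 7h to convert from UTC-7).
Oliver in UTC: 11:15-13:55, 14:40-15:25 (add 7h to convert from UTC-7).
Nadia in UTC: 09:10-10:30, 11:40-12:45, 12:55-13:35, 15:45-18:05 (add 8h to convert from UTC-8).
Grace in UTC: 09:15-10:45, 11:40-13:00, 13:25-14:20, 16:15-19:10 (add 5h to convert from UTC-5).
Zara in UTC: 08:15-08:50, 10:15-11:40, 14:55-16:00, 17:15-18:55 (add 8h to convert from UTC-8).
Imani in UTC: 08:40-09:30, 10:10-11:50, 12:55-13:55, 16:10-17:50 (add 5h to convert from UTC-5).
Ugo ∩ Oliver: 13:45-13:55, 14:40-14:50.
Ugo ∩ Oliver ∩ Nadia: ∅.
Ugo ∩ Oliver ∩ Nadia ∩ Grace: ∅.
Ugo ∩ Oliver ∩ Nadia ∩ Grace ∩ Zara: ∅.
Ugo ∩ Oliver ∩ Nadia ∩ Grace ∩ Zara ∩ Imani: ∅.
There is no time when everyone is free.
No common window is at least 25 minutes long.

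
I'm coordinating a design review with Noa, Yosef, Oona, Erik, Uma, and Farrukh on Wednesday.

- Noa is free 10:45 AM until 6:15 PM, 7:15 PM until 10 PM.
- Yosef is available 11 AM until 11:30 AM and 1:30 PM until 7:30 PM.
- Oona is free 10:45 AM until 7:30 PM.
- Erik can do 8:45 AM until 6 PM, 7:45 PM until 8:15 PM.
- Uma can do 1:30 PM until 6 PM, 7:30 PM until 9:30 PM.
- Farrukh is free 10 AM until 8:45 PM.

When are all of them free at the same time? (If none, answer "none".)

13:30-18:00

Noa ∩ Yosef: 11:00-11:30, 13:30-18:15, 19:15-19:30.
Noa ∩ Yosef ∩ Oona: 11:00-11:30, 13:30-18:15, 19:15-19:30.
Noa ∩ Yosef ∩ Oona ∩ Erik: 11:00-11:30, 13:30-18:00.
Noa ∩ Yosef ∩ Oona ∩ Erik ∩ Uma: 13:30-18:00.
Noa ∩ Yosef ∩ Oona ∩ Erik ∩ Uma ∩ Farrukh: 13:30-18:00.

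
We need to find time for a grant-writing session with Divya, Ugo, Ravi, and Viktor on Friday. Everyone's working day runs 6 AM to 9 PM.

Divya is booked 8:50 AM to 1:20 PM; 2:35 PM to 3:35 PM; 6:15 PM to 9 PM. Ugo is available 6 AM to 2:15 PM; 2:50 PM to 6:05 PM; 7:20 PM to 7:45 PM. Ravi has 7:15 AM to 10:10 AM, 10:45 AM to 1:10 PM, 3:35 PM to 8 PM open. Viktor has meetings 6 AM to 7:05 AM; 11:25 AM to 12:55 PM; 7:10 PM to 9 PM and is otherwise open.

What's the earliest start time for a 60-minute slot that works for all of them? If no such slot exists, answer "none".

Divya free: 06:00-08:50, 13:20-14:35, 15:35-18:15 (invert busy blocks within the working day).
Ugo free: 06:00-14:15, 14:50-18:05, 19:20-19:45.
Ravi free: 07:15-10:10, 10:45-13:10, 15:35-20:00.
Viktor free: 07:05-11:25, 12:55-19:10 (invert busy blocks within the working day).
Divya ∩ Ugo: 06:00-08:50, 13:20-14:15, 15:35-18:05.
Divya ∩ Ugo ∩ Ravi: 07:15-08:50, 15:35-18:05.
Divya ∩ Ugo ∩ Ravi ∩ Viktor: 07:15-08:50, 15:35-18:05.
The first common window of at least 60 minutes is 07:15-08:50, so the earliest start is 07:15.

07:15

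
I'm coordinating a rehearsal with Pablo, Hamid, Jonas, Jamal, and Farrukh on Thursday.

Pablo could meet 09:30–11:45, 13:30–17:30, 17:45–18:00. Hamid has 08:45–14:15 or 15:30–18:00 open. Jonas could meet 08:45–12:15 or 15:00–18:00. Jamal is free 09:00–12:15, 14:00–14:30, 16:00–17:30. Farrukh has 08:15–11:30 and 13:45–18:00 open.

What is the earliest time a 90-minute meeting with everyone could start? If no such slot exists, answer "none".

Pablo ∩ Hamid: 09:30-11:45, 13:30-14:15, 15:30-17:30, 17:45-18:00.
Pablo ∩ Hamid ∩ Jonas: 09:30-11:45, 15:30-17:30, 17:45-18:00.
Pablo ∩ Hamid ∩ Jonas ∩ Jamal: 09:30-11:45, 16:00-17:30.
Pablo ∩ Hamid ∩ Jonas ∩ Jamal ∩ Farrukh: 09:30-11:30, 16:00-17:30.
So the common availability across everyone is 09:30-11:30, 16:00-17:30.
The first common window of at least 90 minutes is 09:30-11:30, so the earliest start is 09:30.

09:30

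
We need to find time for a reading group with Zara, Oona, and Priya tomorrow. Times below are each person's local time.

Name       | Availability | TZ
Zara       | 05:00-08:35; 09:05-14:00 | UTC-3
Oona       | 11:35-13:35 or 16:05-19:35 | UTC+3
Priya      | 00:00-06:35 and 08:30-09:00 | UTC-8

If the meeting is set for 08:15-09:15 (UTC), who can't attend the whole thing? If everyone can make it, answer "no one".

Zara in UTC: 08:00-11:35, 12:05-17:00 (add 3h to convert from UTC-3).
Oona in UTC: 08:35-10:35, 13:05-16:35 (subtract 3h to convert from UTC+3).
Priya in UTC: 08:00-14:35, 16:30-17:00 (add 8h to convert from UTC-8).
Zara: free for 08:15-09:15. Oona: not fully free for 08:15-09:15. Priya: free for 08:15-09:15.

Oona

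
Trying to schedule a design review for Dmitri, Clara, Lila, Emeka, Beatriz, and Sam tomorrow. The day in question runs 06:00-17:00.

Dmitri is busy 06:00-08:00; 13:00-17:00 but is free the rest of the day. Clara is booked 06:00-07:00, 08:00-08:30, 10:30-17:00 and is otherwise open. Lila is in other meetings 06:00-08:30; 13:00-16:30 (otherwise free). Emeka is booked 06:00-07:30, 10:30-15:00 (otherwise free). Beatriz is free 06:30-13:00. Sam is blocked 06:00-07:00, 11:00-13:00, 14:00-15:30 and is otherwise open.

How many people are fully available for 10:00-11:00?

4

Dmitri free: 08:00-13:00 (invert busy blocks within the working day).
Clara free: 07:00-08:00, 08:30-10:30 (invert busy blocks within the working day).
Lila free: 08:30-13:00, 16:30-17:00 (invert busy blocks within the working day).
Emeka free: 07:30-10:30, 15:00-17:00 (invert busy blocks within the working day).
Beatriz free: 06:30-13:00.
Sam free: 07:00-11:00, 13:00-14:00, 15:30-17:00 (invert busy blocks within the working day).
Dmitri, Lila, Beatriz, and Sam can make the full 10:00-11:00 slot — that's 4.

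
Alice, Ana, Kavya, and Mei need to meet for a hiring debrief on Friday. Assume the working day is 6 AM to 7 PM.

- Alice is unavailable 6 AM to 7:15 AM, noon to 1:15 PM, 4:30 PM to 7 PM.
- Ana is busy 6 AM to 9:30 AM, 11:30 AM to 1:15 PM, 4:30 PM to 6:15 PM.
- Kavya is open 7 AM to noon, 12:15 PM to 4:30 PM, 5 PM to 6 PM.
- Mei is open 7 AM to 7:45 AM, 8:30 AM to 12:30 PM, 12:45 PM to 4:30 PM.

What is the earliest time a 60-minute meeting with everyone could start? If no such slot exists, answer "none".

09:30

Alice free: 07:15-12:00, 13:15-16:30 (invert busy blocks within the working day).
Ana free: 09:30-11:30, 13:15-16:30, 18:15-19:00 (invert busy blocks within the working day).
Kavya free: 07:00-12:00, 12:15-16:30, 17:00-18:00.
Mei free: 07:00-07:45, 08:30-12:30, 12:45-16:30.
Alice ∩ Ana: 09:30-11:30, 13:15-16:30.
Alice ∩ Ana ∩ Kavya: 09:30-11:30, 13:15-16:30.
Alice ∩ Ana ∩ Kavya ∩ Mei: 09:30-11:30, 13:15-16:30.
Those are the intersection windows.
The first common window of at least 60 minutes is 09:30-11:30, so the earliest start is 09:30.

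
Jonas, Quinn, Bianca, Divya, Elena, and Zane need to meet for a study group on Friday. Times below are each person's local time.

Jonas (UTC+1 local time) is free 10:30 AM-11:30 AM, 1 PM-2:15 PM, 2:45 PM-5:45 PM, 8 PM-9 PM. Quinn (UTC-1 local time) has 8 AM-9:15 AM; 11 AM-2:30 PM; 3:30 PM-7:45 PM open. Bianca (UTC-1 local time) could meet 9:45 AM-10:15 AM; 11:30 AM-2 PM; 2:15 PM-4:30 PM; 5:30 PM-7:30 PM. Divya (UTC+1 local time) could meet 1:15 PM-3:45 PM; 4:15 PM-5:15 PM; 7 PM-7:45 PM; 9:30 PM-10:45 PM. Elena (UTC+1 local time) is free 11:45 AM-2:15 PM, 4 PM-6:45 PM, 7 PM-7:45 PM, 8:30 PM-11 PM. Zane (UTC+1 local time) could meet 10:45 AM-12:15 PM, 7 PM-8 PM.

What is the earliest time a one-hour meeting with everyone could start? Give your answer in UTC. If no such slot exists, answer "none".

none

Jonas in UTC: 09:30-10:30, 12:00-13:15, 13:45-16:45, 19:00-20:00 (subtract 1h to convert from UTC+1).
Quinn in UTC: 09:00-10:15, 12:00-15:30, 16:30-20:45 (add 1h to convert from UTC-1).
Bianca in UTC: 10:45-11:15, 12:30-15:00, 15:15-17:30, 18:30-20:30 (add 1h to convert from UTC-1).
Divya in UTC: 12:15-14:45, 15:15-16:15, 18:00-18:45, 20:30-21:45 (subtract 1h to convert from UTC+1).
Elena in UTC: 10:45-13:15, 15:00-17:45, 18:00-18:45, 19:30-22:00 (subtract 1h to convert from UTC+1).
Zane in UTC: 09:45-11:15, 18:00-19:00 (subtract 1h to convert from UTC+1).
Jonas ∩ Quinn: 09:30-10:15, 12:00-13:15, 13:45-15:30, 16:30-16:45, 19:00-20:00.
Jonas ∩ Quinn ∩ Bianca: 12:30-13:15, 13:45-15:00, 15:15-15:30, 16:30-16:45, 19:00-20:00.
Jonas ∩ Quinn ∩ Bianca ∩ Divya: 12:30-13:15, 13:45-14:45, 15:15-15:30.
Jonas ∩ Quinn ∩ Bianca ∩ Divya ∩ Elena: 12:30-13:15, 15:15-15:30.
Jonas ∩ Quinn ∩ Bianca ∩ Divya ∩ Elena ∩ Zane: ∅.
There is no time when everyone is free.
No common window is at least 60 minutes long.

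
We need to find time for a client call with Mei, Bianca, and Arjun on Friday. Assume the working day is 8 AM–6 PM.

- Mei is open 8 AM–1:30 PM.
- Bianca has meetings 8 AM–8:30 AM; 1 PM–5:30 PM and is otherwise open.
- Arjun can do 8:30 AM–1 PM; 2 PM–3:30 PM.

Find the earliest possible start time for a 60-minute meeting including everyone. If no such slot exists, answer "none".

08:30

Mei free: 08:00-13:30.
Bianca free: 08:30-13:00, 17:30-18:00 (invert busy blocks within the working day).
Arjun free: 08:30-13:00, 14:00-15:30.
Mei ∩ Bianca: 08:30-13:00.
Mei ∩ Bianca ∩ Arjun: 08:30-13:00.
The first common window of at least 60 minutes is 08:30-13:00, so the earliest start is 08:30.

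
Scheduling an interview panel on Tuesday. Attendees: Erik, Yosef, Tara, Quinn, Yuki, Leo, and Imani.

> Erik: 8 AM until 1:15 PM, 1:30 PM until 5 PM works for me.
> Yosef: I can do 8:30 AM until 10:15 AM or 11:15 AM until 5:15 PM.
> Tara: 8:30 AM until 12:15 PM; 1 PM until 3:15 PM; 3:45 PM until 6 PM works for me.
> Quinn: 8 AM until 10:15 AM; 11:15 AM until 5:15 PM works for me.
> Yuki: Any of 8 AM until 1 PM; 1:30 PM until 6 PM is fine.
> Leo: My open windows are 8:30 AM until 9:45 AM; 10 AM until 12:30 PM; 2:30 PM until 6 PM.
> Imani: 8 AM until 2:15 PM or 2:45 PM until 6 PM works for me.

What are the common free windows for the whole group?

Erik ∩ Yosef: 08:30-10:15, 11:15-13:15, 13:30-17:00.
Erik ∩ Yosef ∩ Tara: 08:30-10:15, 11:15-12:15, 13:00-13:15, 13:30-15:15, 15:45-17:00.
Erik ∩ Yosef ∩ Tara ∩ Quinn: 08:30-10:15, 11:15-12:15, 13:00-13:15, 13:30-15:15, 15:45-17:00.
Erik ∩ Yosef ∩ Tara ∩ Quinn ∩ Yuki: 08:30-10:15, 11:15-12:15, 13:30-15:15, 15:45-17:00.
Erik ∩ Yosef ∩ Tara ∩ Quinn ∩ Yuki ∩ Leo: 08:30-09:45, 10:00-10:15, 11:15-12:15, 14:30-15:15, 15:45-17:00.
Erik ∩ Yosef ∩ Tara ∩ Quinn ∩ Yuki ∩ Leo ∩ Imani: 08:30-09:45, 10:00-10:15, 11:15-12:15, 14:45-15:15, 15:45-17:00.

08:30-09:45, 10:00-10:15, 11:15-12:15, 14:45-15:15, 15:45-17:00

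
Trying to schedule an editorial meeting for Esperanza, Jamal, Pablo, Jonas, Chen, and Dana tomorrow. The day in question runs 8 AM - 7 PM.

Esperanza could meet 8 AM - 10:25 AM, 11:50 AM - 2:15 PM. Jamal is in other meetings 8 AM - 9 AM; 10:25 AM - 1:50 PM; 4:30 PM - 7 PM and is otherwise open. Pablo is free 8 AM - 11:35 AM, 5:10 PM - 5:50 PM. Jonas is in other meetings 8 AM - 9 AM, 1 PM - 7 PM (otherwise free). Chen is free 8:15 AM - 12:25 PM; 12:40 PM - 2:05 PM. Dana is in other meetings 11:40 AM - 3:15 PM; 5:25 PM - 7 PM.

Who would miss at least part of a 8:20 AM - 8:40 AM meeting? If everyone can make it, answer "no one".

Jamal, Jonas

Esperanza free: 08:00-10:25, 11:50-14:15.
Jamal free: 09:00-10:25, 13:50-16:30 (invert busy blocks within the working day).
Pablo free: 08:00-11:35, 17:10-17:50.
Jonas free: 09:00-13:00 (invert busy blocks within the working day).
Chen free: 08:15-12:25, 12:40-14:05.
Dana free: 08:00-11:40, 15:15-17:25 (invert busy blocks within the working day).
Esperanza: free for 08:20-08:40. Jamal: not fully free for 08:20-08:40. Pablo: free for 08:20-08:40. Jonas: not fully free for 08:20-08:40. Chen: free for 08:20-08:40. Dana: free for 08:20-08:40.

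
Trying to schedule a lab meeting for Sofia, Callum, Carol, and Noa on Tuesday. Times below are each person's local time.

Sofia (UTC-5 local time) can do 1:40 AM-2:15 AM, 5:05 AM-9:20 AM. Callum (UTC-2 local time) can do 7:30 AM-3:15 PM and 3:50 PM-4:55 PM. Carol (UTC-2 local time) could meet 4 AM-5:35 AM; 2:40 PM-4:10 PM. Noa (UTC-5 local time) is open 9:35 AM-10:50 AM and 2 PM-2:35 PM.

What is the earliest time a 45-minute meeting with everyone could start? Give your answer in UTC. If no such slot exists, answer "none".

none

Sofia in UTC: 06:40-07:15, 10:05-14:20 (add 5h to convert from UTC-5).
Callum in UTC: 09:30-17:15, 17:50-18:55 (add 2h to convert from UTC-2).
Carol in UTC: 06:00-07:35, 16:40-18:10 (add 2h to convert from UTC-2).
Noa in UTC: 14:35-15:50, 19:00-19:35 (add 5h to convert from UTC-5).
Sofia ∩ Callum: 10:05-14:20.
Sofia ∩ Callum ∩ Carol: ∅.
Sofia ∩ Callum ∩ Carol ∩ Noa: ∅.
There is no time when everyone is free.
No common window is at least 45 minutes long.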